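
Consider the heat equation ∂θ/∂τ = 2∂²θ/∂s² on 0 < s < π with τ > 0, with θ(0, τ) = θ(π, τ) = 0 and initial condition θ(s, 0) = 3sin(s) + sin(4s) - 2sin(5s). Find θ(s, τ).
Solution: Separating variables: θ = Σ c_n exp(-2n²τ) sin(ns). From θ(s,0) = 3sin(s) + sin(4s) - 2sin(5s): c_1=3, c_4=1, c_5=-2.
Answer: θ(s, τ) = 3exp(-2τ)sin(s) + exp(-32τ)sin(4s) - 2exp(-50τ)sin(5s)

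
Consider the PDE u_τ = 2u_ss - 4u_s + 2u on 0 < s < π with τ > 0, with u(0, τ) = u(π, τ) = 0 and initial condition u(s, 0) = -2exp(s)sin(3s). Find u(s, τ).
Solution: Substitute u = exp(s)w.
Then u_s = exp(s)(w_s + w), u_ss = exp(s)(w_ss + 2w_s + w), u_τ = exp(s)w_τ; substituting and dividing by exp(s), the lower-order terms cancel: w_τ = 2w_ss (standard heat equation).
Data for w: w(s,0) = exp(-s)u(s,0) = -2sin(3s). The boundary conditions carry over: w(0,τ) = w(π,τ) = 0.
Separating variables: w = Σ c_n exp(-2n²τ) sin(ns). From w(s,0) = -2sin(3s): c_3=-2.
So w(s,τ) = -2exp(-18τ)sin(3s), and u(s,τ) = exp(s)w(s,τ).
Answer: u(s, τ) = -2exp(s)exp(-18τ)sin(3s)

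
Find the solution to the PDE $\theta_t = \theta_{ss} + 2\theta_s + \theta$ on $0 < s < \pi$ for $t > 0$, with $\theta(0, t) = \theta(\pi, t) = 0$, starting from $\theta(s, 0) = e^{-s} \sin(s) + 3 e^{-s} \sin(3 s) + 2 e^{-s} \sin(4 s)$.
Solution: Substitute $\theta = e^{-s}u$, i.e. $u = e^{s}\theta$.
By the product rule, $\theta_s = e^{-s}(u_s - u)$, $\theta_{ss} = e^{-s}(u_{ss} - 2u_s + u)$, $\theta_t = e^{-s}u_t$.
Substituting into the PDE and dividing by $e^{-s}$: $u_t = (u_{ss} - 2u_s + u) + 2(u_s - u) + u$.
The lower-order terms cancel, leaving the standard heat equation $u_t = u_{ss}$.
Initial data for $u$: $u(s,0) = e^{s}\theta(s,0) = \sin(s) + 3 \sin(3 s) + 2 \sin(4 s)$. The boundary conditions carry over: $u(0,t) = u(\pi,t) = 0$.
Solve for $u$:
  Using separation of variables $u = X(s)G(t)$:
  Eigenfunctions: $\sin(ns)$, $n = 1, 2, 3, \ldots$
  General solution: $u(s, t) = \sum c_n \sin(ns) e^{-n^2 t}$
  Matching $u(s,0) = \sin(s) + 3 \sin(3 s) + 2 \sin(4 s)$ term by term: $c_1=1, c_3=3, c_4=2$.
Hence $u(s,t) = e^{-t} \sin(s) + 3 e^{-9 t} \sin(3 s) + 2 e^{-16 t} \sin(4 s)$.
Transform back: $\theta(s,t) = e^{-s}u(s,t)$.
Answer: $\theta(s, t) = e^{-s} e^{-t} \sin(s) + 3 e^{-s} e^{-9 t} \sin(3 s) + 2 e^{-s} e^{-16 t} \sin(4 s)$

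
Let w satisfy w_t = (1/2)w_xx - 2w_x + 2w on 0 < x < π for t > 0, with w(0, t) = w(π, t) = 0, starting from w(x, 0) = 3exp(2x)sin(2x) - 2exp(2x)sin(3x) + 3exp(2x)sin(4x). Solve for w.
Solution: Substitute w = exp(2x)u.
Then w_x = exp(2x)(u_x + 2u), w_xx = exp(2x)(u_xx + 4u_x + 4u), w_t = exp(2x)u_t; substituting and dividing by exp(2x), the lower-order terms cancel: u_t = (1/2)u_xx (standard heat equation).
Data for u: u(x,0) = exp(-2x)w(x,0) = 3sin(2x) - 2sin(3x) + 3sin(4x). The boundary conditions carry over: u(0,t) = u(π,t) = 0.
Separating variables: u = Σ c_n exp(-n²t/2) sin(nx). From u(x,0) = 3sin(2x) - 2sin(3x) + 3sin(4x): c_2=3, c_3=-2, c_4=3.
So u(x,t) = 3exp(-2t)sin(2x) + 3exp(-8t)sin(4x) - 2exp(-9t/2)sin(3x), and w(x,t) = exp(2x)u(x,t).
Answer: w(x, t) = 3exp(-2t)exp(2x)sin(2x) + 3exp(-8t)exp(2x)sin(4x) - 2exp(-9t/2)exp(2x)sin(3x)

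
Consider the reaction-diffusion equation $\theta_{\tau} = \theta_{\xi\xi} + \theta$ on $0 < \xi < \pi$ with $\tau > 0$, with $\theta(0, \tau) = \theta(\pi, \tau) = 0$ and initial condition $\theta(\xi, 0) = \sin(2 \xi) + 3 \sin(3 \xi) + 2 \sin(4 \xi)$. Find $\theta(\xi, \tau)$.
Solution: Substitute $\theta = e^{\tau}u$, i.e. $u = e^{-\tau}\theta$.
By the product rule, $\theta_{\tau} = e^{\tau}(u_{\tau} + u)$, $\theta_{\xi\xi} = e^{\tau}u_{\xi\xi}$.
Substituting into the PDE and dividing by $e^{\tau}$: $u_{\tau} + u = u_{\xi\xi} + u$.
The lower-order terms cancel, leaving the standard heat equation $u_{\tau} = u_{\xi\xi}$.
Initial data for $u$: $u(\xi,0) = \theta(\xi,0) = \sin(2 \xi) + 3 \sin(3 \xi) + 2 \sin(4 \xi)$. The boundary conditions carry over: $u(0,\tau) = u(\pi,\tau) = 0$.
Solve for $u$:
  Using separation of variables $u = X(\xi)G(\tau)$:
  Eigenfunctions: $\sin(n\xi)$, $n = 1, 2, 3, \ldots$
  General solution: $u(\xi, \tau) = \sum c_n \sin(n\xi) e^{-n^2 \tau}$
  Matching $u(\xi,0) = \sin(2 \xi) + 3 \sin(3 \xi) + 2 \sin(4 \xi)$ term by term: $c_2=1, c_3=3, c_4=2$.
Hence $u(\xi,\tau) = e^{-4 \tau} \sin(2 \xi) + 3 e^{-9 \tau} \sin(3 \xi) + 2 e^{-16 \tau} \sin(4 \xi)$.
Transform back: $\theta(\xi,\tau) = e^{\tau}u(\xi,\tau)$.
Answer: $\theta(\xi, \tau) = e^{-3 \tau} \sin(2 \xi) + 3 e^{-8 \tau} \sin(3 \xi) + 2 e^{-15 \tau} \sin(4 \xi)$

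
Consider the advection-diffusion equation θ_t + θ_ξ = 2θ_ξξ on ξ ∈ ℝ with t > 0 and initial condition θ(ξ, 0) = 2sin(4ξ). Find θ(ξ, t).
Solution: Moving frame: η = ξ - t, σ = t, θ = u(η,σ), so θ_t = u_σ - u_η and θ_ξξ = u_ηη.
Hence θ_t + θ_ξ = u_σ and the PDE becomes the heat equation u_σ = 2u_ηη on η ∈ ℝ.
Initial data: u(η,0) = θ(η,0) = 2sin(4η). Each mode sin(nη) decays as exp(-2n²σ) on ℝ, so u(η,σ) = Σ c_n exp(-2n²σ) sin(nη) with c_4=2: u(η,σ) = 2exp(-32σ)sin(4η).
Substituting back: θ(ξ,t) = u(ξ - t, t).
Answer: θ(ξ, t) = -2exp(-32t)sin(4t - 4ξ)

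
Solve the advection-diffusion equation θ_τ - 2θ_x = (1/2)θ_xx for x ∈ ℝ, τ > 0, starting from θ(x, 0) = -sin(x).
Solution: Change to a moving frame: let η = x + 2τ, σ = τ and write θ(x,τ) = u(η,σ).
By the chain rule θ_τ = u_σ + 2u_η, θ_x = u_η, θ_xx = u_ηη.
Then θ_τ - 2θ_x = u_σ: the advection term cancels and the PDE becomes the heat equation u_σ = (1/2)u_ηη on η ∈ ℝ.
Initial data: u(η,0) = θ(η,0) = -sin(η).
On η ∈ ℝ each mode satisfies (sin(nη))″ = -n² sin(nη), so exp(-n²σ/2) sin(nη) solves the heat equation; by superposition u(η,σ) = Σ c_n exp(-n²σ/2) sin(nη).
Reading off the coefficients: c_1=-1, so u(η,σ) = -exp(-σ/2)sin(η).
Substituting back η = x + 2τ, σ = τ: θ(x,τ) = u(x + 2τ, τ).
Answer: θ(x, τ) = -exp(-τ/2)sin(x + 2τ)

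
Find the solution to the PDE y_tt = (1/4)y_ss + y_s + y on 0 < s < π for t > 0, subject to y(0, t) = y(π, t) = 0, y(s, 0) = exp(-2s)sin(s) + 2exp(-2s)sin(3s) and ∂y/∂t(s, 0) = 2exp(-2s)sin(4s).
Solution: Substitute y = exp(-2s)u.
Then y_s = exp(-2s)(u_s - 2u), y_ss = exp(-2s)(u_ss - 4u_s + 4u), y_tt = exp(-2s)u_tt; substituting and dividing by exp(-2s), the lower-order terms cancel: u_tt = (1/4)u_ss (standard wave equation).
Data for u: u(s,0) = exp(2s)y(s,0) = sin(s) + 2sin(3s); u_t(s,0) = exp(2s)y_t(s,0) = 2sin(4s). The boundary conditions carry over: u(0,t) = u(π,t) = 0.
Separating variables: u = Σ [A_n cos(ω_n t) + B_n sin(ω_n t)] sin(ns), ω_n = n/2. From ICs (B_n = velocity coefficient / ω_n): A_1=1, A_3=2, B_4=1.
So u(s,t) = sin(s)cos(t/2) + 2sin(3s)cos(3t/2) + sin(4s)sin(2t), and y(s,t) = exp(-2s)u(s,t).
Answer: y(s, t) = exp(-2s)sin(s)cos(t/2) + 2exp(-2s)sin(3s)cos(3t/2) + exp(-2s)sin(4s)sin(2t)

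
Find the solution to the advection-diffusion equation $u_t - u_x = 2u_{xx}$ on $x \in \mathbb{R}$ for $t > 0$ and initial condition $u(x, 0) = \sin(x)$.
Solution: Change to a moving frame: let $\eta = x + t$, $\sigma = t$ and write $u(x,t) = w(\eta,\sigma)$.
By the chain rule $u_t = w_{\sigma} + w_{\eta}$, $u_x = w_{\eta}$, $u_{xx} = w_{\eta\eta}$.
Then $u_t - u_x = w_{\sigma}$: the advection term cancels and the PDE becomes the heat equation $w_{\sigma} = 2w_{\eta\eta}$ on $\eta \in \mathbb{R}$.
Initial data: $w(\eta,0) = u(\eta,0) = \sin(\eta)$.
On $\eta \in \mathbb{R}$ each mode satisfies $(\sin(n\eta))'' = -n^2 \sin(n\eta)$, so $e^{-2n^2\sigma} \sin(n\eta)$ solves the heat equation; by superposition $w(\eta,\sigma) = \sum c_n e^{-2n^2\sigma} \sin(n\eta)$.
Reading off the coefficients: $c_1=1$, so $w(\eta,\sigma) = e^{-2 \sigma} \sin(\eta)$.
Substituting back $\eta = x + t$, $\sigma = t$: $u(x,t) = w(x + t, t)$.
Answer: $u(x, t) = e^{-2 t} \sin(t + x)$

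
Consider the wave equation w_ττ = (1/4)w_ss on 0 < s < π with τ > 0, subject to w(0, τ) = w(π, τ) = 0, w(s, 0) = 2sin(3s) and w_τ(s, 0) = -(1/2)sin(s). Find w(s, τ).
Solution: Using separation of variables w = X(s)T(τ):
Eigenfunctions: sin(ns), n = 1, 2, 3, ...
General solution: w(s, τ) = Σ [A_n cos(n τ/2) + B_n sin(n τ/2)] sin(ns)
From w(s,0) = 2sin(3s): A_3=2. From w_τ(s,0) = -(1/2)sin(s), using w_τ(s,0) = Σ ω_n B_n sin(ns) with ω_n = n/2: B_1 = (-1/2)/(1/2) = -1.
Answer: w(s, τ) = -sin(s)sin(τ/2) + 2sin(3s)cos(3τ/2)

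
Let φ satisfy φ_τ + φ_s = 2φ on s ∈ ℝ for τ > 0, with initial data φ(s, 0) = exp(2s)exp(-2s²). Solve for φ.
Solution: Substitute φ = exp(2s)u.
Then φ_s = exp(2s)(u_s + 2u), φ_τ = exp(2s)u_τ; substituting and dividing by exp(2s), the lower-order terms cancel: u_τ + u_s = 0 (standard advection equation).
Data for u: u(s,0) = exp(-2s)φ(s,0) = exp(-2s²).
By characteristics (ds/dτ = 1), u(s,τ) = f(s - τ) with f = u(·, 0).
So u(s,τ) = exp(-2(s - τ)²), and φ(s,τ) = exp(2s)u(s,τ).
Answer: φ(s, τ) = exp(2s)exp(-2(s - τ)²)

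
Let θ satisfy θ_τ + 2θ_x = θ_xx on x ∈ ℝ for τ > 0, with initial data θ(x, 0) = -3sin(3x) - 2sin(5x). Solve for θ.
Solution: Change to a moving frame: let η = x - 2τ, σ = τ and write θ(x,τ) = u(η,σ).
By the chain rule θ_τ = u_σ - 2u_η, θ_x = u_η, θ_xx = u_ηη.
Then θ_τ + 2θ_x = u_σ: the advection term cancels and the PDE becomes the heat equation u_σ = u_ηη on η ∈ ℝ.
Initial data: u(η,0) = θ(η,0) = -3sin(3η) - 2sin(5η).
On η ∈ ℝ each mode satisfies (sin(nη))″ = -n² sin(nη), so exp(-n²σ) sin(nη) solves the heat equation; by superposition u(η,σ) = Σ c_n exp(-n²σ) sin(nη).
Reading off the coefficients: c_3=-3, c_5=-2, so u(η,σ) = -3exp(-9σ)sin(3η) - 2exp(-25σ)sin(5η).
Substituting back η = x - 2τ, σ = τ: θ(x,τ) = u(x - 2τ, τ).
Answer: θ(x, τ) = -3exp(-9τ)sin(3x - 6τ) - 2exp(-25τ)sin(5x - 10τ)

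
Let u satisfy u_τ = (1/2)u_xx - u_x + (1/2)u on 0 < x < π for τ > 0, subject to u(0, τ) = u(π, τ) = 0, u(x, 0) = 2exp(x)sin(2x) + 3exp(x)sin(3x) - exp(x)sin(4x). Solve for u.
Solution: Substitute u = exp(x)w.
Then u_x = exp(x)(w_x + w), u_xx = exp(x)(w_xx + 2w_x + w), u_τ = exp(x)w_τ; substituting and dividing by exp(x), the lower-order terms cancel: w_τ = (1/2)w_xx (standard heat equation).
Data for w: w(x,0) = exp(-x)u(x,0) = 2sin(2x) + 3sin(3x) - sin(4x). The boundary conditions carry over: w(0,τ) = w(π,τ) = 0.
Separating variables: w = Σ c_n exp(-n²τ/2) sin(nx). From w(x,0) = 2sin(2x) + 3sin(3x) - sin(4x): c_2=2, c_3=3, c_4=-1.
So w(x,τ) = 2exp(-2τ)sin(2x) - exp(-8τ)sin(4x) + 3exp(-9τ/2)sin(3x), and u(x,τ) = exp(x)w(x,τ).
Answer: u(x, τ) = 2exp(x)exp(-2τ)sin(2x) - exp(x)exp(-8τ)sin(4x) + 3exp(x)exp(-9τ/2)sin(3x)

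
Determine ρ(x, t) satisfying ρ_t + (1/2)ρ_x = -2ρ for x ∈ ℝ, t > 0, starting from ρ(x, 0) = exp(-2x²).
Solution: Substitute ρ = exp(-2t)u, i.e. u = exp(2t)ρ.
By the product rule, ρ_t = exp(-2t)(u_t - 2u), ρ_x = exp(-2t)u_x.
Substituting into the PDE and dividing by exp(-2t): u_t - 2u + (1/2)u_x = -2u.
The lower-order terms cancel, leaving the standard advection equation u_t + (1/2)u_x = 0.
Initial data for u: u(x,0) = ρ(x,0) = exp(-2x²).
Solve for u:
  By method of characteristics (waves move right with speed 1/2):
  Along characteristics x - (1/2)t = const, u is constant, so u(x,t) = f(x - (1/2)t) with f = u(·, 0).
Hence u(x,t) = exp(-2(-t/2 + x)²).
Transform back: ρ(x,t) = exp(-2t)u(x,t).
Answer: ρ(x, t) = exp(-2t)exp(-2(-t/2 + x)²)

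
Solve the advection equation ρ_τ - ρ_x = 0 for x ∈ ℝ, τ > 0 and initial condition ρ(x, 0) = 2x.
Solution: By characteristics (dx/dτ = -1), ρ(x,τ) = f(x + τ) with f = ρ(·, 0).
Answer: ρ(x, τ) = 2x + 2τ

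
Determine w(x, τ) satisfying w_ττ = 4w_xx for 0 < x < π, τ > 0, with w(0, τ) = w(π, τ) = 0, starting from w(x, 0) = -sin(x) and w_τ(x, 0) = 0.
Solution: Separating variables: w = Σ [A_n cos(ω_n τ) + B_n sin(ω_n τ)] sin(nx), ω_n = 2n. From ICs: A_1=-1.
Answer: w(x, τ) = -sin(x)cos(2τ)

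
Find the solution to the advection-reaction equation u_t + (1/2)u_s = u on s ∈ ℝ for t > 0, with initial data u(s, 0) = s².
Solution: Substitute u = exp(t)w.
Then u_t = exp(t)(w_t + w), u_s = exp(t)w_s; substituting and dividing by exp(t), the lower-order terms cancel: w_t + (1/2)w_s = 0 (standard advection equation).
Data for w: w(s,0) = u(s,0) = s².
By characteristics (ds/dt = 1/2), w(s,t) = f(s - (1/2)t) with f = w(·, 0).
So w(s,t) = s² - st + (1/4)t², and u(s,t) = exp(t)w(s,t).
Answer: u(s, t) = s²exp(t) - stexp(t) + (1/4)t²exp(t)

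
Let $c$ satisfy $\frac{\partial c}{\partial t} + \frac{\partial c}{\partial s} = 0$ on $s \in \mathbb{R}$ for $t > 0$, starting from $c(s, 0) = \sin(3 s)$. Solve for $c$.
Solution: By characteristics ($ds/dt = 1$), $c(s,t) = f(s - t)$ with $f = c( \cdot , 0)$.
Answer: $c(s, t) = \sin(3 s - 3 t)$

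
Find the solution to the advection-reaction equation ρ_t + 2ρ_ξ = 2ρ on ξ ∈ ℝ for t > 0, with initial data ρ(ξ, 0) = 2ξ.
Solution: Substitute ρ = exp(2t)u, i.e. u = exp(-2t)ρ.
By the product rule, ρ_t = exp(2t)(u_t + 2u), ρ_ξ = exp(2t)u_ξ.
Substituting into the PDE and dividing by exp(2t): u_t + 2u + 2u_ξ = 2u.
The lower-order terms cancel, leaving the standard advection equation u_t + 2u_ξ = 0.
Initial data for u: u(ξ,0) = ρ(ξ,0) = 2ξ.
Solve for u:
  By method of characteristics (waves move right with speed 2):
  Along characteristics ξ - 2t = const, u is constant, so u(ξ,t) = f(ξ - 2t) with f = u(·, 0).
Hence u(ξ,t) = -4t + 2ξ.
Transform back: ρ(ξ,t) = exp(2t)u(ξ,t).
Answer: ρ(ξ, t) = -4texp(2t) + 2ξexp(2t)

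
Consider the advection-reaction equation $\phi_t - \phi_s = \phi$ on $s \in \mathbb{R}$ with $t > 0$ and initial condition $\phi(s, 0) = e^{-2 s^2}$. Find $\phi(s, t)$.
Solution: Substitute $\phi = e^{t}u$, i.e. $u = e^{-t}\phi$.
By the product rule, $\phi_t = e^{t}(u_t + u)$, $\phi_s = e^{t}u_s$.
Substituting into the PDE and dividing by $e^{t}$: $u_t + u - u_s = u$.
The lower-order terms cancel, leaving the standard advection equation $u_t - u_s = 0$.
Initial data for $u$: $u(s,0) = \phi(s,0) = e^{-2 s^2}$.
Solve for $u$:
  By method of characteristics (waves move left with speed 1):
  Along characteristics $s + t =$ const, $u$ is constant, so $u(s,t) = f(s + t)$ with $f = u( \cdot , 0)$.
Hence $u(s,t) = e^{-2 (s + t)^2}$.
Transform back: $\phi(s,t) = e^{t}u(s,t)$.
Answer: $\phi(s, t) = e^{t} e^{-2 (s + t)^2}$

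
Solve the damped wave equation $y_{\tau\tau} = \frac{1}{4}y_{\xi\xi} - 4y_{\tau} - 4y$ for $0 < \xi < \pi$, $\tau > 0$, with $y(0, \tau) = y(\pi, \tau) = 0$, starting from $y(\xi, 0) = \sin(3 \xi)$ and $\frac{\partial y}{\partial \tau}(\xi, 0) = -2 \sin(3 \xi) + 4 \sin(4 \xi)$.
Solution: Substitute $y = e^{-2\tau}u$, i.e. $u = e^{2\tau}y$.
By the product rule, $y_{\tau} = e^{-2\tau}(u_{\tau} - 2u)$, $y_{\tau\tau} = e^{-2\tau}(u_{\tau\tau} - 4u_{\tau} + 4u)$, $y_{\xi\xi} = e^{-2\tau}u_{\xi\xi}$.
Substituting into the PDE and dividing by $e^{-2\tau}$: $u_{\tau\tau} - 4u_{\tau} + 4u = \frac{1}{4}u_{\xi\xi} - 4(u_{\tau} - 2u) - 4u$.
The lower-order terms cancel, leaving the standard wave equation $u_{\tau\tau} = \frac{1}{4}u_{\xi\xi}$.
Initial data for $u$: $u(\xi,0) = y(\xi,0) = \sin(3 \xi)$; $u_{\tau}(\xi,0) = y_{\tau}(\xi,0) + 2y(\xi,0) = 4 \sin(4 \xi)$. The boundary conditions carry over: $u(0,\tau) = u(\pi,\tau) = 0$.
Solve for $u$:
  Using separation of variables $u = X(\xi)T(\tau)$:
  Eigenfunctions: $\sin(n\xi)$, $n = 1, 2, 3, \ldots$
  General solution: $u(\xi, \tau) = \sum [A_n \cos(n \tau/2) + B_n \sin(n \tau/2)] \sin(n\xi)$
  From $u(\xi,0) = \sin(3 \xi)$: $A_3=1$. From $u_{\tau}(\xi,0) = 4 \sin(4 \xi)$, using $u_{\tau}(\xi,0) = \sum \omega_n B_n \sin(n\xi)$ with $\omega_n = n/2$: $B_4 = 4/2 = 2$.
Hence $u(\xi,\tau) = \sin(3 \xi) \cos(3 \tau/2) + 2 \sin(4 \xi) \sin(2 \tau)$.
Transform back: $y(\xi,\tau) = e^{-2\tau}u(\xi,\tau)$.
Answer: $y(\xi, \tau) = 2 e^{-2 \tau} \sin(2 \tau) \sin(4 \xi) + e^{-2 \tau} \sin(3 \xi) \cos(3 \tau/2)$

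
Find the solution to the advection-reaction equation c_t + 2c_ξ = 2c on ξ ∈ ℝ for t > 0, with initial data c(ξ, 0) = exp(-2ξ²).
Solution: Substitute c = exp(2t)u.
Then c_t = exp(2t)(u_t + 2u), c_ξ = exp(2t)u_ξ; substituting and dividing by exp(2t), the lower-order terms cancel: u_t + 2u_ξ = 0 (standard advection equation).
Data for u: u(ξ,0) = c(ξ,0) = exp(-2ξ²).
By characteristics (dξ/dt = 2), u(ξ,t) = f(ξ - 2t) with f = u(·, 0).
So u(ξ,t) = exp(-2(-2t + ξ)²), and c(ξ,t) = exp(2t)u(ξ,t).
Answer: c(ξ, t) = exp(2t)exp(-2(-2t + ξ)²)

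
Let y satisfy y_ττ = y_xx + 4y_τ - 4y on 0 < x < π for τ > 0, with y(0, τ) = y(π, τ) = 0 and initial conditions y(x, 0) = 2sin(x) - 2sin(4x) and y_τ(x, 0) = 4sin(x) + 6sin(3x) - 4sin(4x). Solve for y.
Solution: Substitute y = exp(2τ)u, i.e. u = exp(-2τ)y.
By the product rule, y_τ = exp(2τ)(u_τ + 2u), y_ττ = exp(2τ)(u_ττ + 4u_τ + 4u), y_xx = exp(2τ)u_xx.
Substituting into the PDE and dividing by exp(2τ): u_ττ + 4u_τ + 4u = u_xx + 4(u_τ + 2u) - 4u.
The lower-order terms cancel, leaving the standard wave equation u_ττ = u_xx.
Initial data for u: u(x,0) = y(x,0) = 2sin(x) - 2sin(4x); u_τ(x,0) = y_τ(x,0) - 2y(x,0) = 6sin(3x). The boundary conditions carry over: u(0,τ) = u(π,τ) = 0.
Solve for u:
  Using separation of variables u = X(x)T(τ):
  Eigenfunctions: sin(nx), n = 1, 2, 3, ...
  General solution: u(x, τ) = Σ [A_n cos(n τ) + B_n sin(n τ)] sin(nx)
  From u(x,0) = 2sin(x) - 2sin(4x): A_1=2, A_4=-2. From u_τ(x,0) = 6sin(3x), using u_τ(x,0) = Σ ω_n B_n sin(nx) with ω_n = n: B_3 = 6/3 = 2.
Hence u(x,τ) = 2sin(x)cos(τ) + 2sin(3x)sin(3τ) - 2sin(4x)cos(4τ).
Transform back: y(x,τ) = exp(2τ)u(x,τ).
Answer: y(x, τ) = 2exp(2τ)sin(x)cos(τ) + 2exp(2τ)sin(3x)sin(3τ) - 2exp(2τ)sin(4x)cos(4τ)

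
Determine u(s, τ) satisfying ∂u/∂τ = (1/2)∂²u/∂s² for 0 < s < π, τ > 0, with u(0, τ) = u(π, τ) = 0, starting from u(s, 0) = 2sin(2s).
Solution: Separating variables: u = Σ c_n exp(-n²τ/2) sin(ns). From u(s,0) = 2sin(2s): c_2=2.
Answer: u(s, τ) = 2exp(-2τ)sin(2s)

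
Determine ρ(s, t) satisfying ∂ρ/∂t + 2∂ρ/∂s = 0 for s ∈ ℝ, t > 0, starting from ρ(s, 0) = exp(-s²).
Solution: By method of characteristics (waves move right with speed 2):
Along characteristics s - 2t = const, ρ is constant, so ρ(s,t) = f(s - 2t) with f = ρ(·, 0).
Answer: ρ(s, t) = exp(-(s - 2t)²)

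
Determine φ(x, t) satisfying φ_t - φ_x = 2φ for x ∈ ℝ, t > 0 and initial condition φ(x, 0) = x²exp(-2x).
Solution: Substitute φ = exp(-2x)u.
Then φ_x = exp(-2x)(u_x - 2u), φ_t = exp(-2x)u_t; substituting and dividing by exp(-2x), the lower-order terms cancel: u_t - u_x = 0 (standard advection equation).
Data for u: u(x,0) = exp(2x)φ(x,0) = x².
By characteristics (dx/dt = -1), u(x,t) = f(x + t) with f = u(·, 0).
So u(x,t) = t² + 2tx + x², and φ(x,t) = exp(-2x)u(x,t).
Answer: φ(x, t) = t²exp(-2x) + 2txexp(-2x) + x²exp(-2x)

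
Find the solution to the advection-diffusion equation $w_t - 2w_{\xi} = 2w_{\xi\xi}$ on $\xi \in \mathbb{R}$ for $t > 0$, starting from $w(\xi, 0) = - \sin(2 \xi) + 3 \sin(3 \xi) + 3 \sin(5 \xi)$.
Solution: Change to a moving frame: let $\eta = \xi + 2t$, $\sigma = t$ and write $w(\xi,t) = u(\eta,\sigma)$.
By the chain rule $w_t = u_{\sigma} + 2u_{\eta}$, $w_{\xi} = u_{\eta}$, $w_{\xi\xi} = u_{\eta\eta}$.
Then $w_t - 2w_{\xi} = u_{\sigma}$: the advection term cancels and the PDE becomes the heat equation $u_{\sigma} = 2u_{\eta\eta}$ on $\eta \in \mathbb{R}$.
Initial data: $u(\eta,0) = w(\eta,0) = - \sin(2 \eta) + 3 \sin(3 \eta) + 3 \sin(5 \eta)$.
On $\eta \in \mathbb{R}$ each mode satisfies $(\sin(n\eta))'' = -n^2 \sin(n\eta)$, so $e^{-2n^2\sigma} \sin(n\eta)$ solves the heat equation; by superposition $u(\eta,\sigma) = \sum c_n e^{-2n^2\sigma} \sin(n\eta)$.
Reading off the coefficients: $c_2=-1, c_3=3, c_5=3$, so $u(\eta,\sigma) = - e^{-8 \sigma} \sin(2 \eta) + 3 e^{-18 \sigma} \sin(3 \eta) + 3 e^{-50 \sigma} \sin(5 \eta)$.
Substituting back $\eta = \xi + 2t$, $\sigma = t$: $w(\xi,t) = u(\xi + 2t, t)$.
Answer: $w(\xi, t) = - e^{-8 t} \sin(2 \xi + 4 t) + 3 e^{-18 t} \sin(3 \xi + 6 t) + 3 e^{-50 t} \sin(5 \xi + 10 t)$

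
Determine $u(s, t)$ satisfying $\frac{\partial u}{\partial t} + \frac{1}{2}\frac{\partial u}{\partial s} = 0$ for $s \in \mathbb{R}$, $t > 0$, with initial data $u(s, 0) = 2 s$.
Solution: By method of characteristics (waves move right with speed 1/2):
Along characteristics $s - \frac{1}{2}t =$ const, $u$ is constant, so $u(s,t) = f(s - \frac{1}{2}t)$ with $f = u( \cdot , 0)$.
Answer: $u(s, t) = 2 s -  t$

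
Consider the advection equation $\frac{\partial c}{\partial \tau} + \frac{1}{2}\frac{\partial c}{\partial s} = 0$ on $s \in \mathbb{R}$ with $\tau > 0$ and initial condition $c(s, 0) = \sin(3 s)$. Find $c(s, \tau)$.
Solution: By characteristics ($ds/d\tau = 1/2$), $c(s,\tau) = f(s - \frac{1}{2}\tau)$ with $f = c( \cdot , 0)$.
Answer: $c(s, \tau) = - \sin(3 \tau/2 - 3 s)$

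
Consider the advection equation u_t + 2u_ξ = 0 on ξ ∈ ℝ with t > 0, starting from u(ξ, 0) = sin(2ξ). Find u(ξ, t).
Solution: By method of characteristics (waves move right with speed 2):
Along characteristics ξ - 2t = const, u is constant, so u(ξ,t) = f(ξ - 2t) with f = u(·, 0).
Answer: u(ξ, t) = -sin(4t - 2ξ)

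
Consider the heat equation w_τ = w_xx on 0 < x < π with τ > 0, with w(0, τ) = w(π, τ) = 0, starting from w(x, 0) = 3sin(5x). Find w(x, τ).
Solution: Using separation of variables w = X(x)T(τ):
Eigenfunctions: sin(nx), n = 1, 2, 3, ...
General solution: w(x, τ) = Σ c_n sin(nx) exp(-n² τ)
Matching w(x,0) = 3sin(5x) term by term: c_5=3.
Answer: w(x, τ) = 3exp(-25τ)sin(5x)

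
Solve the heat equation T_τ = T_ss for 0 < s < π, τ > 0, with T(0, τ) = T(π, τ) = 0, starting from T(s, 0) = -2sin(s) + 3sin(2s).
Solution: Using separation of variables T = X(s)G(τ):
Eigenfunctions: sin(ns), n = 1, 2, 3, ...
General solution: T(s, τ) = Σ c_n sin(ns) exp(-n² τ)
Matching T(s,0) = -2sin(s) + 3sin(2s) term by term: c_1=-2, c_2=3.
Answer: T(s, τ) = -2exp(-τ)sin(s) + 3exp(-4τ)sin(2s)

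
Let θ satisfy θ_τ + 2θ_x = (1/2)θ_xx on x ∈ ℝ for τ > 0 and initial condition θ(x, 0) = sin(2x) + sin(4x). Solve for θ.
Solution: Moving frame: η = x - 2τ, σ = τ, θ = u(η,σ), so θ_τ = u_σ - 2u_η and θ_xx = u_ηη.
Hence θ_τ + 2θ_x = u_σ and the PDE becomes the heat equation u_σ = (1/2)u_ηη on η ∈ ℝ.
Initial data: u(η,0) = θ(η,0) = sin(2η) + sin(4η). Each mode sin(nη) decays as exp(-n²σ/2) on ℝ, so u(η,σ) = Σ c_n exp(-n²σ/2) sin(nη) with c_2=1, c_4=1: u(η,σ) = exp(-2σ)sin(2η) + exp(-8σ)sin(4η).
Substituting back: θ(x,τ) = u(x - 2τ, τ).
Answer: θ(x, τ) = exp(-2τ)sin(2x - 4τ) + exp(-8τ)sin(4x - 8τ)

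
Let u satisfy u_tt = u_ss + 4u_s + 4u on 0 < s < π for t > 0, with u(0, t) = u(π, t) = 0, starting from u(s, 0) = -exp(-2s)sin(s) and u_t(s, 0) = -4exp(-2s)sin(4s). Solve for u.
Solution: Substitute u = exp(-2s)w, i.e. w = exp(2s)u.
By the product rule, u_s = exp(-2s)(w_s - 2w), u_ss = exp(-2s)(w_ss - 4w_s + 4w), u_tt = exp(-2s)w_tt.
Substituting into the PDE and dividing by exp(-2s): w_tt = (w_ss - 4w_s + 4w) + 4(w_s - 2w) + 4w.
The lower-order terms cancel, leaving the standard wave equation w_tt = w_ss.
Initial data for w: w(s,0) = exp(2s)u(s,0) = -sin(s); w_t(s,0) = exp(2s)u_t(s,0) = -4sin(4s). The boundary conditions carry over: w(0,t) = w(π,t) = 0.
Solve for w:
  Using separation of variables w = X(s)T(t):
  Eigenfunctions: sin(ns), n = 1, 2, 3, ...
  General solution: w(s, t) = Σ [A_n cos(n t) + B_n sin(n t)] sin(ns)
  From w(s,0) = -sin(s): A_1=-1. From w_t(s,0) = -4sin(4s), using w_t(s,0) = Σ ω_n B_n sin(ns) with ω_n = n: B_4 = (-4)/4 = -1.
Hence w(s,t) = -sin(s)cos(t) - sin(4s)sin(4t).
Transform back: u(s,t) = exp(-2s)w(s,t).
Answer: u(s, t) = -exp(-2s)sin(s)cos(t) - exp(-2s)sin(4s)sin(4t)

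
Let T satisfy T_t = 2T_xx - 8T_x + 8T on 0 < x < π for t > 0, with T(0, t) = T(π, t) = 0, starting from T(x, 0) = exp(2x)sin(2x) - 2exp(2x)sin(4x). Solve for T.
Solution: Substitute T = exp(2x)u.
Then T_x = exp(2x)(u_x + 2u), T_xx = exp(2x)(u_xx + 4u_x + 4u), T_t = exp(2x)u_t; substituting and dividing by exp(2x), the lower-order terms cancel: u_t = 2u_xx (standard heat equation).
Data for u: u(x,0) = exp(-2x)T(x,0) = sin(2x) - 2sin(4x). The boundary conditions carry over: u(0,t) = u(π,t) = 0.
Separating variables: u = Σ c_n exp(-2n²t) sin(nx). From u(x,0) = sin(2x) - 2sin(4x): c_2=1, c_4=-2.
So u(x,t) = exp(-8t)sin(2x) - 2exp(-32t)sin(4x), and T(x,t) = exp(2x)u(x,t).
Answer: T(x, t) = exp(-8t)exp(2x)sin(2x) - 2exp(-32t)exp(2x)sin(4x)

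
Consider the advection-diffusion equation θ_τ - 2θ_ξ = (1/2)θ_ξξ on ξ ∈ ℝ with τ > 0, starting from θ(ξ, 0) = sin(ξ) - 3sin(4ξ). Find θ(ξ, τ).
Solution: Change to a moving frame: let η = ξ + 2τ, σ = τ and write θ(ξ,τ) = u(η,σ).
By the chain rule θ_τ = u_σ + 2u_η, θ_ξ = u_η, θ_ξξ = u_ηη.
Then θ_τ - 2θ_ξ = u_σ: the advection term cancels and the PDE becomes the heat equation u_σ = (1/2)u_ηη on η ∈ ℝ.
Initial data: u(η,0) = θ(η,0) = sin(η) - 3sin(4η).
On η ∈ ℝ each mode satisfies (sin(nη))″ = -n² sin(nη), so exp(-n²σ/2) sin(nη) solves the heat equation; by superposition u(η,σ) = Σ c_n exp(-n²σ/2) sin(nη).
Reading off the coefficients: c_1=1, c_4=-3, so u(η,σ) = -3exp(-8σ)sin(4η) + exp(-σ/2)sin(η).
Substituting back η = ξ + 2τ, σ = τ: θ(ξ,τ) = u(ξ + 2τ, τ).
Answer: θ(ξ, τ) = -3exp(-8τ)sin(4ξ + 8τ) + exp(-τ/2)sin(ξ + 2τ)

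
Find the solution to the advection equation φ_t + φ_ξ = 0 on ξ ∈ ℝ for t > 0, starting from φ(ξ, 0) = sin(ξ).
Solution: By characteristics (dξ/dt = 1), φ(ξ,t) = f(ξ - t) with f = φ(·, 0).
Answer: φ(ξ, t) = -sin(t - ξ)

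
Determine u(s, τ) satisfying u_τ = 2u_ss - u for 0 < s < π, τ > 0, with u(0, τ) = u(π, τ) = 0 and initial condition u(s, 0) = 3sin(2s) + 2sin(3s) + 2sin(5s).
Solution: Substitute u = exp(-τ)w.
Then u_τ = exp(-τ)(w_τ - w), u_ss = exp(-τ)w_ss; substituting and dividing by exp(-τ), the lower-order terms cancel: w_τ = 2w_ss (standard heat equation).
Data for w: w(s,0) = u(s,0) = 3sin(2s) + 2sin(3s) + 2sin(5s). The boundary conditions carry over: w(0,τ) = w(π,τ) = 0.
Separating variables: w = Σ c_n exp(-2n²τ) sin(ns). From w(s,0) = 3sin(2s) + 2sin(3s) + 2sin(5s): c_2=3, c_3=2, c_5=2.
So w(s,τ) = 3exp(-8τ)sin(2s) + 2exp(-18τ)sin(3s) + 2exp(-50τ)sin(5s), and u(s,τ) = exp(-τ)w(s,τ).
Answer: u(s, τ) = 3exp(-9τ)sin(2s) + 2exp(-19τ)sin(3s) + 2exp(-51τ)sin(5s)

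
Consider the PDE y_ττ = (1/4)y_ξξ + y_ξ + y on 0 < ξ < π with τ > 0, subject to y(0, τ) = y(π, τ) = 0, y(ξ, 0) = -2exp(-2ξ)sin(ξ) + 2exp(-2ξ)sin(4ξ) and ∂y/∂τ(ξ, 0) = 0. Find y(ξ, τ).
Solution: Substitute y = exp(-2ξ)u, i.e. u = exp(2ξ)y.
By the product rule, y_ξ = exp(-2ξ)(u_ξ - 2u), y_ξξ = exp(-2ξ)(u_ξξ - 4u_ξ + 4u), y_ττ = exp(-2ξ)u_ττ.
Substituting into the PDE and dividing by exp(-2ξ): u_ττ = (1/4)(u_ξξ - 4u_ξ + 4u) + (u_ξ - 2u) + u.
The lower-order terms cancel, leaving the standard wave equation u_ττ = (1/4)u_ξξ.
Initial data for u: u(ξ,0) = exp(2ξ)y(ξ,0) = -2sin(ξ) + 2sin(4ξ); u_τ(ξ,0) = exp(2ξ)y_τ(ξ,0) = 0. The boundary conditions carry over: u(0,τ) = u(π,τ) = 0.
Solve for u:
  Using separation of variables u = X(ξ)T(τ):
  Eigenfunctions: sin(nξ), n = 1, 2, 3, ...
  General solution: u(ξ, τ) = Σ [A_n cos(n τ/2) + B_n sin(n τ/2)] sin(nξ)
  From u(ξ,0) = -2sin(ξ) + 2sin(4ξ): A_1=-2, A_4=2. From u_τ(ξ,0) = 0: all B_n = 0.
Hence u(ξ,τ) = -2sin(ξ)cos(τ/2) + 2sin(4ξ)cos(2τ).
Transform back: y(ξ,τ) = exp(-2ξ)u(ξ,τ).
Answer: y(ξ, τ) = -2exp(-2ξ)sin(ξ)cos(τ/2) + 2exp(-2ξ)sin(4ξ)cos(2τ)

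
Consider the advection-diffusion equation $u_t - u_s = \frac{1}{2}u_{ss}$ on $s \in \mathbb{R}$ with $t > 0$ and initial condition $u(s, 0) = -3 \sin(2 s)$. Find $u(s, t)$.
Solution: Moving frame: $\eta = s + t$, $\sigma = t$, $u = w(\eta,\sigma)$, so $u_t = w_{\sigma} + w_{\eta}$ and $u_{ss} = w_{\eta\eta}$.
Hence $u_t - u_s = w_{\sigma}$ and the PDE becomes the heat equation $w_{\sigma} = \frac{1}{2}w_{\eta\eta}$ on $\eta \in \mathbb{R}$.
Initial data: $w(\eta,0) = u(\eta,0) = -3 \sin(2 \eta)$. Each mode $\sin(n\eta)$ decays as $e^{-n^2\sigma/2}$ on $\mathbb{R}$, so $w(\eta,\sigma) = \sum c_n e^{-n^2\sigma/2} \sin(n\eta)$ with $c_2=-3$: $w(\eta,\sigma) = -3 e^{-2 \sigma} \sin(2 \eta)$.
Substituting back: $u(s,t) = w(s + t, t)$.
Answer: $u(s, t) = -3 e^{-2 t} \sin(2 s + 2 t)$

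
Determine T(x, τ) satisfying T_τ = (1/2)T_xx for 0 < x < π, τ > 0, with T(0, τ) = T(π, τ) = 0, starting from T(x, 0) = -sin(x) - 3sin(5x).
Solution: Using separation of variables T = X(x)G(τ):
Eigenfunctions: sin(nx), n = 1, 2, 3, ...
General solution: T(x, τ) = Σ c_n sin(nx) exp(-n² τ/2)
Matching T(x,0) = -sin(x) - 3sin(5x) term by term: c_1=-1, c_5=-3.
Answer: T(x, τ) = -exp(-τ/2)sin(x) - 3exp(-25τ/2)sin(5x)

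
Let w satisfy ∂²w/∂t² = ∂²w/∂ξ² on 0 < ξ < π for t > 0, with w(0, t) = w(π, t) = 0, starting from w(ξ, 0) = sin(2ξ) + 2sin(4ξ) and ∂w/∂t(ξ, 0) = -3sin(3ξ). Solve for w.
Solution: Using separation of variables w = X(ξ)T(t):
Eigenfunctions: sin(nξ), n = 1, 2, 3, ...
General solution: w(ξ, t) = Σ [A_n cos(n t) + B_n sin(n t)] sin(nξ)
From w(ξ,0) = sin(2ξ) + 2sin(4ξ): A_2=1, A_4=2. From w_t(ξ,0) = -3sin(3ξ), using w_t(ξ,0) = Σ ω_n B_n sin(nξ) with ω_n = n: B_3 = (-3)/3 = -1.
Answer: w(ξ, t) = -sin(3t)sin(3ξ) + sin(2ξ)cos(2t) + 2sin(4ξ)cos(4t)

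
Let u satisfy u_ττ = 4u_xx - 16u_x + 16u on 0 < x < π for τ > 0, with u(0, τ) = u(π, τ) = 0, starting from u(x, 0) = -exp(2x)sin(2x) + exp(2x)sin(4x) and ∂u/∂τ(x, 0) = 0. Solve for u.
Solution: Substitute u = exp(2x)w.
Then u_x = exp(2x)(w_x + 2w), u_xx = exp(2x)(w_xx + 4w_x + 4w), u_ττ = exp(2x)w_ττ; substituting and dividing by exp(2x), the lower-order terms cancel: w_ττ = 4w_xx (standard wave equation).
Data for w: w(x,0) = exp(-2x)u(x,0) = -sin(2x) + sin(4x); w_τ(x,0) = exp(-2x)u_τ(x,0) = 0. The boundary conditions carry over: w(0,τ) = w(π,τ) = 0.
Separating variables: w = Σ [A_n cos(ω_n τ) + B_n sin(ω_n τ)] sin(nx), ω_n = 2n. From ICs: A_2=-1, A_4=1.
So w(x,τ) = -sin(2x)cos(4τ) + sin(4x)cos(8τ), and u(x,τ) = exp(2x)w(x,τ).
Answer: u(x, τ) = -exp(2x)sin(2x)cos(4τ) + exp(2x)sin(4x)cos(8τ)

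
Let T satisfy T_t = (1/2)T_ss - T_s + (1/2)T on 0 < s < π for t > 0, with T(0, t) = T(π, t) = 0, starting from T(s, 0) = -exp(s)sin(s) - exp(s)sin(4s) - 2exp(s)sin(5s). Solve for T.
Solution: Substitute T = exp(s)u, i.e. u = exp(-s)T.
By the product rule, T_s = exp(s)(u_s + u), T_ss = exp(s)(u_ss + 2u_s + u), T_t = exp(s)u_t.
Substituting into the PDE and dividing by exp(s): u_t = (1/2)(u_ss + 2u_s + u) - (u_s + u) + (1/2)u.
The lower-order terms cancel, leaving the standard heat equation u_t = (1/2)u_ss.
Initial data for u: u(s,0) = exp(-s)T(s,0) = -sin(s) - sin(4s) - 2sin(5s). The boundary conditions carry over: u(0,t) = u(π,t) = 0.
Solve for u:
  Using separation of variables u = X(s)G(t):
  Eigenfunctions: sin(ns), n = 1, 2, 3, ...
  General solution: u(s, t) = Σ c_n sin(ns) exp(-n² t/2)
  Matching u(s,0) = -sin(s) - sin(4s) - 2sin(5s) term by term: c_1=-1, c_4=-1, c_5=-2.
Hence u(s,t) = -exp(-8t)sin(4s) - exp(-t/2)sin(s) - 2exp(-25t/2)sin(5s).
Transform back: T(s,t) = exp(s)u(s,t).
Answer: T(s, t) = -exp(s)exp(-8t)sin(4s) - exp(s)exp(-t/2)sin(s) - 2exp(s)exp(-25t/2)sin(5s)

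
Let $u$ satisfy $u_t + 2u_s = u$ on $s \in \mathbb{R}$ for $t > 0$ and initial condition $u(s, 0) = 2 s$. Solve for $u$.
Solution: Substitute $u = e^{t}w$, i.e. $w = e^{-t}u$.
By the product rule, $u_t = e^{t}(w_t + w)$, $u_s = e^{t}w_s$.
Substituting into the PDE and dividing by $e^{t}$: $w_t + w + 2w_s = w$.
The lower-order terms cancel, leaving the standard advection equation $w_t + 2w_s = 0$.
Initial data for $w$: $w(s,0) = u(s,0) = 2 s$.
Solve for $w$:
  By method of characteristics (waves move right with speed 2):
  Along characteristics $s - 2t =$ const, $w$ is constant, so $w(s,t) = f(s - 2t)$ with $f = w( \cdot , 0)$.
Hence $w(s,t) = 2 s - 4 t$.
Transform back: $u(s,t) = e^{t}w(s,t)$.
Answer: $u(s, t) = 2 s e^{t} - 4 t e^{t}$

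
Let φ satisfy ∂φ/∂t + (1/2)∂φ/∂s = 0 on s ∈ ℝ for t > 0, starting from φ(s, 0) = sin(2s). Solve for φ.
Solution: By characteristics (ds/dt = 1/2), φ(s,t) = f(s - (1/2)t) with f = φ(·, 0).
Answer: φ(s, t) = sin(2s - t)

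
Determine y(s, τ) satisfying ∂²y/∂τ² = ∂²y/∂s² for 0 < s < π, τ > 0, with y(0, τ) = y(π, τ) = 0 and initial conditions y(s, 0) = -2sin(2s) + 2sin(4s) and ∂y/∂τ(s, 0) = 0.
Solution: Separating variables: y = Σ [A_n cos(ω_n τ) + B_n sin(ω_n τ)] sin(ns), ω_n = n. From ICs: A_2=-2, A_4=2.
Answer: y(s, τ) = -2sin(2s)cos(2τ) + 2sin(4s)cos(4τ)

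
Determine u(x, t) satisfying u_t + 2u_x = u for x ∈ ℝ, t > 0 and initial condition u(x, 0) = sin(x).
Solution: Substitute u = exp(t)w.
Then u_t = exp(t)(w_t + w), u_x = exp(t)w_x; substituting and dividing by exp(t), the lower-order terms cancel: w_t + 2w_x = 0 (standard advection equation).
Data for w: w(x,0) = u(x,0) = sin(x).
By characteristics (dx/dt = 2), w(x,t) = f(x - 2t) with f = w(·, 0).
So w(x,t) = -sin(2t - x), and u(x,t) = exp(t)w(x,t).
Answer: u(x, t) = -exp(t)sin(2t - x)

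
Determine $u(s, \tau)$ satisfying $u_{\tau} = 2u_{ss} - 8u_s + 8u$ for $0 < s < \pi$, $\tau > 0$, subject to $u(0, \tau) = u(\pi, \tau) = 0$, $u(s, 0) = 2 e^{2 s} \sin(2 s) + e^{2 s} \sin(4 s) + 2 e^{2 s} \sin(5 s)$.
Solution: Substitute $u = e^{2s}w$.
Then $u_s = e^{2s}(w_s + 2w)$, $u_{ss} = e^{2s}(w_{ss} + 4w_s + 4w)$, $u_{\tau} = e^{2s}w_{\tau}$; substituting and dividing by $e^{2s}$, the lower-order terms cancel: $w_{\tau} = 2w_{ss}$ (standard heat equation).
Data for $w$: $w(s,0) = e^{-2s}u(s,0) = 2 \sin(2 s) + \sin(4 s) + 2 \sin(5 s)$. The boundary conditions carry over: $w(0,\tau) = w(\pi,\tau) = 0$.
Separating variables: $w = \sum c_n e^{-2n^2\tau} \sin(ns)$. From $w(s,0) = 2 \sin(2 s) + \sin(4 s) + 2 \sin(5 s)$: $c_2=2, c_4=1, c_5=2$.
So $w(s,\tau) = 2 e^{-8 \tau} \sin(2 s) + e^{-32 \tau} \sin(4 s) + 2 e^{-50 \tau} \sin(5 s)$, and $u(s,\tau) = e^{2s}w(s,\tau)$.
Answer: $u(s, \tau) = 2 e^{-8 \tau} e^{2 s} \sin(2 s) + e^{-32 \tau} e^{2 s} \sin(4 s) + 2 e^{-50 \tau} e^{2 s} \sin(5 s)$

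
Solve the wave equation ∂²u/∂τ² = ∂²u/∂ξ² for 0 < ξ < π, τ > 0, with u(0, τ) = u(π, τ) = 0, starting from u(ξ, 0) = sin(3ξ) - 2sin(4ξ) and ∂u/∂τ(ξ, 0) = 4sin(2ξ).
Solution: Separating variables: u = Σ [A_n cos(ω_n τ) + B_n sin(ω_n τ)] sin(nξ), ω_n = n. From ICs (B_n = velocity coefficient / ω_n): A_3=1, A_4=-2, B_2=2.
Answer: u(ξ, τ) = 2sin(2ξ)sin(2τ) + sin(3ξ)cos(3τ) - 2sin(4ξ)cos(4τ)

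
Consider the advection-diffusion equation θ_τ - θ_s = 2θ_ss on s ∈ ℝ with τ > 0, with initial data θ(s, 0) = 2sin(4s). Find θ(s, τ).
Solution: Moving frame: η = s + τ, σ = τ, θ = u(η,σ), so θ_τ = u_σ + u_η and θ_ss = u_ηη.
Hence θ_τ - θ_s = u_σ and the PDE becomes the heat equation u_σ = 2u_ηη on η ∈ ℝ.
Initial data: u(η,0) = θ(η,0) = 2sin(4η). Each mode sin(nη) decays as exp(-2n²σ) on ℝ, so u(η,σ) = Σ c_n exp(-2n²σ) sin(nη) with c_4=2: u(η,σ) = 2exp(-32σ)sin(4η).
Substituting back: θ(s,τ) = u(s + τ, τ).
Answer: θ(s, τ) = 2exp(-32τ)sin(4s + 4τ)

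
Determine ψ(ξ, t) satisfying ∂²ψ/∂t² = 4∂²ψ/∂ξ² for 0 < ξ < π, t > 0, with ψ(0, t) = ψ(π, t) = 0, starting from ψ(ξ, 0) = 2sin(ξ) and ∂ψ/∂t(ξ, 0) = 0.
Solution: Separating variables: ψ = Σ [A_n cos(ω_n t) + B_n sin(ω_n t)] sin(nξ), ω_n = 2n. From ICs: A_1=2.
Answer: ψ(ξ, t) = 2sin(ξ)cos(2t)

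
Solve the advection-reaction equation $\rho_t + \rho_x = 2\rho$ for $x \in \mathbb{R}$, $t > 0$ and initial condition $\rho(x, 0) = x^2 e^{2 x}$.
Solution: Substitute $\rho = e^{2x}u$.
Then $\rho_x = e^{2x}(u_x + 2u)$, $\rho_t = e^{2x}u_t$; substituting and dividing by $e^{2x}$, the lower-order terms cancel: $u_t + u_x = 0$ (standard advection equation).
Data for $u$: $u(x,0) = e^{-2x}\rho(x,0) = x^2$.
By characteristics ($dx/dt = 1$), $u(x,t) = f(x - t)$ with $f = u( \cdot , 0)$.
So $u(x,t) = t^2 - 2 t x + x^2$, and $\rho(x,t) = e^{2x}u(x,t)$.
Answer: $\rho(x, t) = t^2 e^{2 x} - 2 t x e^{2 x} + x^2 e^{2 x}$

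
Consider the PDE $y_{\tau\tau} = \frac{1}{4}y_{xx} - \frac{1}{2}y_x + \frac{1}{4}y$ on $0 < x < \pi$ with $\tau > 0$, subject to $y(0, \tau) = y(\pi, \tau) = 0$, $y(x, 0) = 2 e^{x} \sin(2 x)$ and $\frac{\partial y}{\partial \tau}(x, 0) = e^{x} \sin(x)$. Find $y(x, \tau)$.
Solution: Substitute $y = e^{x}u$.
Then $y_x = e^{x}(u_x + u)$, $y_{xx} = e^{x}(u_{xx} + 2u_x + u)$, $y_{\tau\tau} = e^{x}u_{\tau\tau}$; substituting and dividing by $e^{x}$, the lower-order terms cancel: $u_{\tau\tau} = \frac{1}{4}u_{xx}$ (standard wave equation).
Data for $u$: $u(x,0) = e^{-x}y(x,0) = 2 \sin(2 x)$; $u_{\tau}(x,0) = e^{-x}y_{\tau}(x,0) = \sin(x)$. The boundary conditions carry over: $u(0,\tau) = u(\pi,\tau) = 0$.
Separating variables: $u = \sum [A_n \cos(\omega_n \tau) + B_n \sin(\omega_n \tau)] \sin(nx)$, $\omega_n = n/2$. From ICs ($B_n$ = velocity coefficient / $\omega_n$): $A_2=2, B_1=2$.
So $u(x,\tau) = 2 \sin(x) \sin(\tau/2) + 2 \sin(2 x) \cos(\tau)$, and $y(x,\tau) = e^{x}u(x,\tau)$.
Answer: $y(x, \tau) = 2 e^{x} \sin(\tau/2) \sin(x) + 2 e^{x} \sin(2 x) \cos(\tau)$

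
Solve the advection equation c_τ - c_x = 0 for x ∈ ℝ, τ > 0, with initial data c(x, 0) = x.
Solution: By method of characteristics (waves move left with speed 1):
Along characteristics x + τ = const, c is constant, so c(x,τ) = f(x + τ) with f = c(·, 0).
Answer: c(x, τ) = x + τ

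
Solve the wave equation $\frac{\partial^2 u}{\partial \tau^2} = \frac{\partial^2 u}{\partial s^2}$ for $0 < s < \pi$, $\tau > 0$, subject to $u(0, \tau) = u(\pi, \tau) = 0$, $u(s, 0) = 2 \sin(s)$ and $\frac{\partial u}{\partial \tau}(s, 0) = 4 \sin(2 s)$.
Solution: Using separation of variables $u = X(s)T(\tau)$:
Eigenfunctions: $\sin(ns)$, $n = 1, 2, 3, \ldots$
General solution: $u(s, \tau) = \sum [A_n \cos(n \tau) + B_n \sin(n \tau)] \sin(ns)$
From $u(s,0) = 2 \sin(s)$: $A_1=2$. From $u_{\tau}(s,0) = 4 \sin(2 s)$, using $u_{\tau}(s,0) = \sum \omega_n B_n \sin(ns)$ with $\omega_n = n$: $B_2 = 4/2 = 2$.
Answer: $u(s, \tau) = 2 \sin(2 \tau) \sin(2 s) + 2 \sin(s) \cos(\tau)$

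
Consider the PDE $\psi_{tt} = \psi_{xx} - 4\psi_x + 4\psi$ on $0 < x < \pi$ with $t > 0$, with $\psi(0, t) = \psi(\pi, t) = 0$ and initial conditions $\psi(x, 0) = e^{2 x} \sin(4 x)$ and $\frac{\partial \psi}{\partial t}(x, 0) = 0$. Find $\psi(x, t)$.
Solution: Substitute $\psi = e^{2x}u$.
Then $\psi_x = e^{2x}(u_x + 2u)$, $\psi_{xx} = e^{2x}(u_{xx} + 4u_x + 4u)$, $\psi_{tt} = e^{2x}u_{tt}$; substituting and dividing by $e^{2x}$, the lower-order terms cancel: $u_{tt} = u_{xx}$ (standard wave equation).
Data for $u$: $u(x,0) = e^{-2x}\psi(x,0) = \sin(4 x)$; $u_t(x,0) = e^{-2x}\psi_t(x,0) = 0$. The boundary conditions carry over: $u(0,t) = u(\pi,t) = 0$.
Separating variables: $u = \sum [A_n \cos(\omega_n t) + B_n \sin(\omega_n t)] \sin(nx)$, $\omega_n = n$. From ICs: $A_4=1$.
So $u(x,t) = \sin(4 x) \cos(4 t)$, and $\psi(x,t) = e^{2x}u(x,t)$.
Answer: $\psi(x, t) = e^{2 x} \sin(4 x) \cos(4 t)$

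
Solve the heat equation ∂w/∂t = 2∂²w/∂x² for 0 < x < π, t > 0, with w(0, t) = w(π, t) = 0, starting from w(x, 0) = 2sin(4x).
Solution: Separating variables: w = Σ c_n exp(-2n²t) sin(nx). From w(x,0) = 2sin(4x): c_4=2.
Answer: w(x, t) = 2exp(-32t)sin(4x)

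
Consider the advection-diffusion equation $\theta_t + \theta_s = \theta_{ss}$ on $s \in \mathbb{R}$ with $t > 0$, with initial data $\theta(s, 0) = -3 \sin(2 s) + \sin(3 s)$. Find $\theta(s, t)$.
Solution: Moving frame: $\eta = s - t$, $\sigma = t$, $\theta = u(\eta,\sigma)$, so $\theta_t = u_{\sigma} - u_{\eta}$ and $\theta_{ss} = u_{\eta\eta}$.
Hence $\theta_t + \theta_s = u_{\sigma}$ and the PDE becomes the heat equation $u_{\sigma} = u_{\eta\eta}$ on $\eta \in \mathbb{R}$.
Initial data: $u(\eta,0) = \theta(\eta,0) = -3 \sin(2 \eta) + \sin(3 \eta)$. Each mode $\sin(n\eta)$ decays as $e^{-n^2\sigma}$ on $\mathbb{R}$, so $u(\eta,\sigma) = \sum c_n e^{-n^2\sigma} \sin(n\eta)$ with $c_2=-3, c_3=1$: $u(\eta,\sigma) = -3 e^{-4 \sigma} \sin(2 \eta) + e^{-9 \sigma} \sin(3 \eta)$.
Substituting back: $\theta(s,t) = u(s - t, t)$.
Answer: $\theta(s, t) = -3 e^{-4 t} \sin(2 s - 2 t) + e^{-9 t} \sin(3 s - 3 t)$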